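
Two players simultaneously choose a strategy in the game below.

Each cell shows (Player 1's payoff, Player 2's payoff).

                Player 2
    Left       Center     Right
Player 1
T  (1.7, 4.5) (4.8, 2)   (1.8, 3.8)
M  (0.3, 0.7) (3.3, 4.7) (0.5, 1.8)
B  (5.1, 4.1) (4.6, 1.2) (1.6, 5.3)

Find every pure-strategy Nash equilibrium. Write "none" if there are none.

This game has no pure Nash equilibrium.

Mark each player's best response to every combination of opponents' strategies; a profile where every player is best-responding is a pure Nash equilibrium.
Player 1 against Left: payoffs 1.7, 0.3, 5.1 → best response B.
Player 1 against Center: payoffs 4.8, 3.3, 4.6 → best response T.
Player 1 against Right: payoffs 1.8, 0.5, 1.6 → best response T.
Player 2 against T: payoffs 4.5, 2, 3.8 → best response Left.
Player 2 against M: payoffs 0.7, 4.7, 1.8 → best response Center.
Player 2 against B: payoffs 4.1, 1.2, 5.3 → best response Right.
No profile is a mutual best response for all players.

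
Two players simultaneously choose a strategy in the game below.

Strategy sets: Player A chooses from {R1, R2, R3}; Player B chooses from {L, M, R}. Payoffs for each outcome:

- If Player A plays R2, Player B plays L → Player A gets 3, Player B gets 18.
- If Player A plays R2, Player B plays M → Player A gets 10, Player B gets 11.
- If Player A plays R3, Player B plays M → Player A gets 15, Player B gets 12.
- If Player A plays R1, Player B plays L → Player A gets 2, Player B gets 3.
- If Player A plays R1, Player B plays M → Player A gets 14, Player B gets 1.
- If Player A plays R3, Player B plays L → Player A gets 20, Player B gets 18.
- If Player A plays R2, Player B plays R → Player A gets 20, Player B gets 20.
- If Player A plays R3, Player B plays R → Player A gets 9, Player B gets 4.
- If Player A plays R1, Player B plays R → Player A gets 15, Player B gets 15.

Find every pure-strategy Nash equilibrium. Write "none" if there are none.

(R1, L): Player A can switch to R2 (2 → 3). Not NE.
(R1, M): Player A can switch to R3 (14 → 15). Not NE.
(R1, R): Player A can switch to R2 (15 → 20). Not NE.
(R2, L): Player A can switch to R3 (3 → 20). Not NE.
(R2, M): Player A can switch to R1 (10 → 14). Not NE.
(R2, R): Player A gets 20, best alternative 15; Player B gets 20, best alternative 18. No profitable deviation — NE.
(R3, L): Player A gets 20, best alternative 3; Player B gets 18, best alternative 12. No profitable deviation — NE.
(R3, M): Player B can switch to L (12 → 18). Not NE.
(R3, R): Player A can switch to R1 (9 → 15). Not NE.

(R2, R); (R3, L)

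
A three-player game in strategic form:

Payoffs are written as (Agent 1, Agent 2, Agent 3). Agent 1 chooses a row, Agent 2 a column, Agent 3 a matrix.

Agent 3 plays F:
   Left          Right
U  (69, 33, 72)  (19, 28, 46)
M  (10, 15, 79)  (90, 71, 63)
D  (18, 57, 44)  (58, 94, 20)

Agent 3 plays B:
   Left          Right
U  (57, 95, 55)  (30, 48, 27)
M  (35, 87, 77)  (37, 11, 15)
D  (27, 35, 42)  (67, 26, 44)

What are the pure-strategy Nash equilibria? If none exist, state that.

(U, Left, F); (M, Right, F)

Check each profile: it is a Nash equilibrium iff no player can strictly gain by switching unilaterally.
(U, Left, F): Agent 1 gets 69, best alternative 18; Agent 2 gets 33, best alternative 28; Agent 3 gets 72, best alternative 55. No profitable deviation — NE.
(U, Left, B): Agent 3 can switch to F (55 → 72). Not NE.
(U, Right, F): Agent 1 can switch to M (19 → 90). Not NE.
(U, Right, B): Agent 1 can switch to M (30 → 37). Not NE.
(M, Left, F): Agent 1 can switch to U (10 → 69). Not NE.
(M, Left, B): Agent 1 can switch to U (35 → 57). Not NE.
(M, Right, F): Agent 1 gets 90, best alternative 58; Agent 2 gets 71, best alternative 15; Agent 3 gets 63, best alternative 15. No profitable deviation — NE.
(M, Right, B): Agent 1 can switch to D (37 → 67). Not NE.
(The remaining 4 profiles each have a profitable deviation by the same check.)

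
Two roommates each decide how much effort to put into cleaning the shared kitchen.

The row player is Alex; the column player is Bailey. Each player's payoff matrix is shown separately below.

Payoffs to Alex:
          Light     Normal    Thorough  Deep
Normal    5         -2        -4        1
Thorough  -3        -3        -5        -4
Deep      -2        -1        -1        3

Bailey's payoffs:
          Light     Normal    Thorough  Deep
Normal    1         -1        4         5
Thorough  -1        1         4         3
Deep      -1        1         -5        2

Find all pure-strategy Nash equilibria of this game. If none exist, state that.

Alex against Light: payoffs 5, -3, -2 → best response Normal.
Alex against Normal: payoffs -2, -3, -1 → best response Deep.
Alex against Thorough: payoffs -4, -5, -1 → best response Deep.
Alex against Deep: payoffs 1, -4, 3 → best response Deep.
Bailey against Normal: payoffs 1, -1, 4, 5 → best response Deep.
Bailey against Thorough: payoffs -1, 1, 4, 3 → best response Thorough.
Bailey against Deep: payoffs -1, 1, -5, 2 → best response Deep.
Mutual best responses: (Deep, Deep).

The unique pure-strategy Nash equilibrium is (Deep, Deep).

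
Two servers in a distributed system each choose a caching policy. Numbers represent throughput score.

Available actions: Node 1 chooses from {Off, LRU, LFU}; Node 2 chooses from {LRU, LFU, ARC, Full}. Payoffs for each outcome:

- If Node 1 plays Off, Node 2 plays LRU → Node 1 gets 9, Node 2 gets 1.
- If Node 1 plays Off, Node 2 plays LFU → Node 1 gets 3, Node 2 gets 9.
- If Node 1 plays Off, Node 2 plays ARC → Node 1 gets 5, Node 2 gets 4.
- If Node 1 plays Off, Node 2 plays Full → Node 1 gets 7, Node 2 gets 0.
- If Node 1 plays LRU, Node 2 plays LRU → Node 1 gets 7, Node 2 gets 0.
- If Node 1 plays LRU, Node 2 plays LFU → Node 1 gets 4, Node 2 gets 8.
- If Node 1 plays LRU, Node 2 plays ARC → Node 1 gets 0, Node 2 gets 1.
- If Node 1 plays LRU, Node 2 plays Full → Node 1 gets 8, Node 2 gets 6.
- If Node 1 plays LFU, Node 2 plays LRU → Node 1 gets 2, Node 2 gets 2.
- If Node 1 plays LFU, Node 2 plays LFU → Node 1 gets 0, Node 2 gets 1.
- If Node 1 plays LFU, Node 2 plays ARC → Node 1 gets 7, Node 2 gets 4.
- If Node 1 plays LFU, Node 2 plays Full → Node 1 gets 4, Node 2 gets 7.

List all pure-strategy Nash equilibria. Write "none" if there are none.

Pure NE: (LRU, LFU)

(Off, LRU): Node 2 can switch to LFU (1 → 9). Not NE.
(Off, LFU): Node 1 can switch to LRU (3 → 4). Not NE.
(Off, ARC): Node 1 can switch to LFU (5 → 7). Not NE.
(Off, Full): Node 1 can switch to LRU (7 → 8). Not NE.
(LRU, LRU): Node 1 can switch to Off (7 → 9). Not NE.
(LRU, LFU): Node 1 gets 4, best alternative 3; Node 2 gets 8, best alternative 6. No profitable deviation — NE.
(LRU, ARC): Node 1 can switch to Off (0 → 5). Not NE.
(LRU, Full): Node 2 can switch to LFU (6 → 8). Not NE.
(LFU, LRU): Node 1 can switch to Off (2 → 9). Not NE.
(LFU, LFU): Node 1 can switch to Off (0 → 3). Not NE.
(LFU, ARC): Node 2 can switch to Full (4 → 7). Not NE.
(The remaining 1 profile has a profitable deviation by the same check.)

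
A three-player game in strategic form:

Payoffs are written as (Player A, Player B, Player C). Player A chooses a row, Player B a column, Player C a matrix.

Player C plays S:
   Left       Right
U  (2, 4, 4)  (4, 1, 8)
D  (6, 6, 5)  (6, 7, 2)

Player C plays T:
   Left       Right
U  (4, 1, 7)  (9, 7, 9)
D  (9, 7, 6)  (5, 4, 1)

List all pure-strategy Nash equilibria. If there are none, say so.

(U, Right, T) and (D, Left, T) and (D, Right, S)

Player A against (Left, S): payoffs 2, 6 → best response D.
Player A against (Left, T): payoffs 4, 9 → best response D.
Player A against (Right, S): payoffs 4, 6 → best response D.
Player A against (Right, T): payoffs 9, 5 → best response U.
Player B against (U, S): payoffs 4, 1 → best response Left.
Player B against (U, T): payoffs 1, 7 → best response Right.
Player B against (D, S): payoffs 6, 7 → best response Right.
Player B against (D, T): payoffs 7, 4 → best response Left.
Player C against (U, Left): payoffs 4, 7 → best response T.
Player C against (U, Right): payoffs 8, 9 → best response T.
Player C against (D, Left): payoffs 5, 6 → best response T.
Player C against (D, Right): payoffs 2, 1 → best response S.
Mutual best responses: (U, Right, T); (D, Left, T); (D, Right, S).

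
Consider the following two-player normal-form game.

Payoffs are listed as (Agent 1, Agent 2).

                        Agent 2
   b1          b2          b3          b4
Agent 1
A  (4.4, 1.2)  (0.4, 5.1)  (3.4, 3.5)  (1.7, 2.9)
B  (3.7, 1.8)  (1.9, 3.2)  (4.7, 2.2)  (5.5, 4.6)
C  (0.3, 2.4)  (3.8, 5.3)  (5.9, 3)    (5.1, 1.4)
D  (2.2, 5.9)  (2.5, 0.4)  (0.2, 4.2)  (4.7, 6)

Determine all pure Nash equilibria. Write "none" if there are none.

(B, b4) and (C, b2)

For each player, find the best response to each opponent profile; mutual best responses are the pure NE.
Agent 1 against b1: payoffs 4.4, 3.7, 0.3, 2.2 → best response A.
Agent 1 against b2: payoffs 0.4, 1.9, 3.8, 2.5 → best response C.
Agent 1 against b3: payoffs 3.4, 4.7, 5.9, 0.2 → best response C.
Agent 1 against b4: payoffs 1.7, 5.5, 5.1, 4.7 → best response B.
Agent 2 against A: payoffs 1.2, 5.1, 3.5, 2.9 → best response b2.
Agent 2 against B: payoffs 1.8, 3.2, 2.2, 4.6 → best response b4.
Agent 2 against C: payoffs 2.4, 5.3, 3, 1.4 → best response b2.
Agent 2 against D: payoffs 5.9, 0.4, 4.2, 6 → best response b4.
Mutual best responses: (B, b4); (C, b2).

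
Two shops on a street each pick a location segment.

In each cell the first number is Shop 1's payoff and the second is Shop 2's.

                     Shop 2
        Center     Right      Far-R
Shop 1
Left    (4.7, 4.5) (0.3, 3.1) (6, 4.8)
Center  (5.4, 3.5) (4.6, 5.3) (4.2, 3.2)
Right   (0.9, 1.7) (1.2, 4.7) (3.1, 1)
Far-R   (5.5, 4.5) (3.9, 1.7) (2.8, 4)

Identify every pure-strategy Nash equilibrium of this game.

The pure Nash equilibria are (Left, Far-R); (Center, Right); (Far-R, Center).

(Left, Center): Shop 1 can switch to Center (4.7 → 5.4). Not NE.
(Left, Right): Shop 1 can switch to Center (0.3 → 4.6). Not NE.
(Left, Far-R): Shop 1 gets 6, best alternative 4.2; Shop 2 gets 4.8, best alternative 4.5. No profitable deviation — NE.
(Center, Center): Shop 1 can switch to Far-R (5.4 → 5.5). Not NE.
(Center, Right): Shop 1 gets 4.6, best alternative 3.9; Shop 2 gets 5.3, best alternative 3.5. No profitable deviation — NE.
(Center, Far-R): Shop 1 can switch to Left (4.2 → 6). Not NE.
(Right, Center): Shop 1 can switch to Left (0.9 → 4.7). Not NE.
(Right, Right): Shop 1 can switch to Center (1.2 → 4.6). Not NE.
(Right, Far-R): Shop 1 can switch to Left (3.1 → 6). Not NE.
(Far-R, Center): Shop 1 gets 5.5, best alternative 5.4; Shop 2 gets 4.5, best alternative 4. No profitable deviation — NE.
(Far-R, Right): Shop 1 can switch to Center (3.9 → 4.6). Not NE.
(The remaining 1 profile has a profitable deviation by the same check.)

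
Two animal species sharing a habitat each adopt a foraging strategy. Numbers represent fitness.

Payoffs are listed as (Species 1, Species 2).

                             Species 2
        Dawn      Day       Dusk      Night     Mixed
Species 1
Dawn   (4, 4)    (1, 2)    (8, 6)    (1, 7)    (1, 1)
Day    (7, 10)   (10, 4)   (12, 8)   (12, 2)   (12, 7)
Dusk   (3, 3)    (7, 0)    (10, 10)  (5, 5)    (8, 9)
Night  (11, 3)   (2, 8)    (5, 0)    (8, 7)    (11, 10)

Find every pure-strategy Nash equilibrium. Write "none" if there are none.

Mark each player's best response to every combination of opponents' strategies; a profile where every player is best-responding is a pure Nash equilibrium.
Species 1 against Dawn: payoffs 4, 7, 3, 11 → best response Night.
Species 1 against Day: payoffs 1, 10, 7, 2 → best response Day.
Species 1 against Dusk: payoffs 8, 12, 10, 5 → best response Day.
Species 1 against Night: payoffs 1, 12, 5, 8 → best response Day.
Species 1 against Mixed: payoffs 1, 12, 8, 11 → best response Day.
Species 2 against Dawn: payoffs 4, 2, 6, 7, 1 → best response Night.
Species 2 against Day: payoffs 10, 4, 8, 2, 7 → best response Dawn.
Species 2 against Dusk: payoffs 3, 0, 10, 5, 9 → best response Dusk.
Species 2 against Night: payoffs 3, 8, 0, 7, 10 → best response Mixed.
No profile is a mutual best response for all players.

none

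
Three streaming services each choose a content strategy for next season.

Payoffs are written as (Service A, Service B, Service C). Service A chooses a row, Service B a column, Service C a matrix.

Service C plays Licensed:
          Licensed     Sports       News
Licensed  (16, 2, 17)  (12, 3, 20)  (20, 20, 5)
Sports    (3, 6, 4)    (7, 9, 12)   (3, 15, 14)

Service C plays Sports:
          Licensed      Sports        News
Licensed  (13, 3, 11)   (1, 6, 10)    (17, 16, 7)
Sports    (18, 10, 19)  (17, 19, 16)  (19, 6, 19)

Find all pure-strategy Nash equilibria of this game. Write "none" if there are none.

Service A against (Licensed, Licensed): payoffs 16, 3 → best response Licensed.
Service A against (Licensed, Sports): payoffs 13, 18 → best response Sports.
Service A against (Sports, Licensed): payoffs 12, 7 → best response Licensed.
Service A against (Sports, Sports): payoffs 1, 17 → best response Sports.
Service A against (News, Licensed): payoffs 20, 3 → best response Licensed.
Service A against (News, Sports): payoffs 17, 19 → best response Sports.
Service B against (Licensed, Licensed): payoffs 2, 3, 20 → best response News.
Service B against (Licensed, Sports): payoffs 3, 6, 16 → best response News.
Service B against (Sports, Licensed): payoffs 6, 9, 15 → best response News.
Service B against (Sports, Sports): payoffs 10, 19, 6 → best response Sports.
Service C against (Licensed, Licensed): payoffs 17, 11 → best response Licensed.
Service C against (Licensed, Sports): payoffs 20, 10 → best response Licensed.
Service C against (Licensed, News): payoffs 5, 7 → best response Sports.
Service C against (Sports, Licensed): payoffs 4, 19 → best response Sports.
Service C against (Sports, Sports): payoffs 12, 16 → best response Sports.
Service C against (Sports, News): payoffs 14, 19 → best response Sports.
Mutual best responses: (Sports, Sports, Sports).

(Sports, Sports, Sports)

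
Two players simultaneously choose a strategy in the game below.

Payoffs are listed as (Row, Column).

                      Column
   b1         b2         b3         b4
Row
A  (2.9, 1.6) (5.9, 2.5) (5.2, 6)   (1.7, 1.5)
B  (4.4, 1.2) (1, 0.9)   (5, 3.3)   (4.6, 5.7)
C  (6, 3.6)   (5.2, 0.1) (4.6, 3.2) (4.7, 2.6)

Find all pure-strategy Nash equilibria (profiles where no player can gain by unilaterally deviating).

For each player, find the best response to each opponent profile; mutual best responses are the pure NE.
Row against b1: payoffs 2.9, 4.4, 6 → best response C.
Row against b2: payoffs 5.9, 1, 5.2 → best response A.
Row against b3: payoffs 5.2, 5, 4.6 → best response A.
Row against b4: payoffs 1.7, 4.6, 4.7 → best response C.
Column against A: payoffs 1.6, 2.5, 6, 1.5 → best response b3.
Column against B: payoffs 1.2, 0.9, 3.3, 5.7 → best response b4.
Column against C: payoffs 3.6, 0.1, 3.2, 2.6 → best response b1.
Mutual best responses: (A, b3); (C, b1).

(A, b3), (C, b1)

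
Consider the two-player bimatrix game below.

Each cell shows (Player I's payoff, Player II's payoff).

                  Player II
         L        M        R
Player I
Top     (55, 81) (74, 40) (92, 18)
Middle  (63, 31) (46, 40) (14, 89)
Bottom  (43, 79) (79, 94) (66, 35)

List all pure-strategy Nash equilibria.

The unique pure-strategy Nash equilibrium is (Bottom, M).

(Top, L): Player I can switch to Middle (55 → 63). Not NE.
(Top, M): Player I can switch to Bottom (74 → 79). Not NE.
(Top, R): Player II can switch to L (18 → 81). Not NE.
(Middle, L): Player II can switch to M (31 → 40). Not NE.
(Middle, M): Player I can switch to Top (46 → 74). Not NE.
(Middle, R): Player I can switch to Top (14 → 92). Not NE.
(Bottom, L): Player I can switch to Top (43 → 55). Not NE.
(Bottom, M): Player I gets 79, best alternative 74; Player II gets 94, best alternative 79. No profitable deviation — NE.
(Bottom, R): Player I can switch to Top (66 → 92). Not NE.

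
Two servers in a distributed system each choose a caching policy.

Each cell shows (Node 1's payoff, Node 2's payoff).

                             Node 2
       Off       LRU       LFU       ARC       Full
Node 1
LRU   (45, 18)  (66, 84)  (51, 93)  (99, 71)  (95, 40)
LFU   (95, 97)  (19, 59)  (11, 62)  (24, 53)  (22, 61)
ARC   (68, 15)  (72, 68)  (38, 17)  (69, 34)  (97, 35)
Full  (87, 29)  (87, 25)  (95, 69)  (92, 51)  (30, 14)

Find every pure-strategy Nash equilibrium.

Node 1 against Off: payoffs 45, 95, 68, 87 → best response LFU.
Node 1 against LRU: payoffs 66, 19, 72, 87 → best response Full.
Node 1 against LFU: payoffs 51, 11, 38, 95 → best response Full.
Node 1 against ARC: payoffs 99, 24, 69, 92 → best response LRU.
Node 1 against Full: payoffs 95, 22, 97, 30 → best response ARC.
Node 2 against LRU: payoffs 18, 84, 93, 71, 40 → best response LFU.
Node 2 against LFU: payoffs 97, 59, 62, 53, 61 → best response Off.
Node 2 against ARC: payoffs 15, 68, 17, 34, 35 → best response LRU.
Node 2 against Full: payoffs 29, 25, 69, 51, 14 → best response LFU.
Mutual best responses: (LFU, Off); (Full, LFU).

(LFU, Off) and (Full, LFU)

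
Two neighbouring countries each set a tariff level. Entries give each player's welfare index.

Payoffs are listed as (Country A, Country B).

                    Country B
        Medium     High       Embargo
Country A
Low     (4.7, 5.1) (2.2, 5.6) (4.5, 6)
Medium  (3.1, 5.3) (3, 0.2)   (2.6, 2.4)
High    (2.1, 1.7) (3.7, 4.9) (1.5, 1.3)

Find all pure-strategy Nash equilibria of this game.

Country A against Medium: payoffs 4.7, 3.1, 2.1 → best response Low.
Country A against High: payoffs 2.2, 3, 3.7 → best response High.
Country A against Embargo: payoffs 4.5, 2.6, 1.5 → best response Low.
Country B against Low: payoffs 5.1, 5.6, 6 → best response Embargo.
Country B against Medium: payoffs 5.3, 0.2, 2.4 → best response Medium.
Country B against High: payoffs 1.7, 4.9, 1.3 → best response High.
Mutual best responses: (Low, Embargo); (High, High).

The pure Nash equilibria are (Low, Embargo) and (High, High).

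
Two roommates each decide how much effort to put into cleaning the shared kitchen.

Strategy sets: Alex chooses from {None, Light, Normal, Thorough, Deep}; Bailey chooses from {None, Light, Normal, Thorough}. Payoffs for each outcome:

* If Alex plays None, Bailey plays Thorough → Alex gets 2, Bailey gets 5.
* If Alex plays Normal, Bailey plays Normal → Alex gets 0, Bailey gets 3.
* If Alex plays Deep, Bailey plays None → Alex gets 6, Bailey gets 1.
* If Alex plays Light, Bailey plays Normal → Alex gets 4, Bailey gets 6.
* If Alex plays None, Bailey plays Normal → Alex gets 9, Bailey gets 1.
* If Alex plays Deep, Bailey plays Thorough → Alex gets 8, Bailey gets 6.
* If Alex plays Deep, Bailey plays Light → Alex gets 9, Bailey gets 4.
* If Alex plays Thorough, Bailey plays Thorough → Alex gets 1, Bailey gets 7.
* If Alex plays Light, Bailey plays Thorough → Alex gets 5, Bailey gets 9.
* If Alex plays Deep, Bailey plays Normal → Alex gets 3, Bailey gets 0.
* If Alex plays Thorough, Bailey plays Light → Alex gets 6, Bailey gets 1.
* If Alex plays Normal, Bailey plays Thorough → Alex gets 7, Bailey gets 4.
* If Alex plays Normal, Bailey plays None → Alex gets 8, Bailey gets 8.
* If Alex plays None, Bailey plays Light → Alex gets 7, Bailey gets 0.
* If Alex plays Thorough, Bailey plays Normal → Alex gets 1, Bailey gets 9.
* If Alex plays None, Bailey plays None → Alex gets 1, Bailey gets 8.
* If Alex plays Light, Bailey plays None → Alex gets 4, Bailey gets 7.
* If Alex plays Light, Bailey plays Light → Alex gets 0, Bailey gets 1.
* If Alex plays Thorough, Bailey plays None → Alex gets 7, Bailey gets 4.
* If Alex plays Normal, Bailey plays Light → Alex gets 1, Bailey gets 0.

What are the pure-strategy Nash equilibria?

Mark each player's best response to every combination of opponents' strategies; a profile where every player is best-responding is a pure Nash equilibrium.
Alex against None: payoffs 1, 4, 8, 7, 6 → best response Normal.
Alex against Light: payoffs 7, 0, 1, 6, 9 → best response Deep.
Alex against Normal: payoffs 9, 4, 0, 1, 3 → best response None.
Alex against Thorough: payoffs 2, 5, 7, 1, 8 → best response Deep.
Bailey against None: payoffs 8, 0, 1, 5 → best response None.
Bailey against Light: payoffs 7, 1, 6, 9 → best response Thorough.
Bailey against Normal: payoffs 8, 0, 3, 4 → best response None.
Bailey against Thorough: payoffs 4, 1, 9, 7 → best response Normal.
Bailey against Deep: payoffs 1, 4, 0, 6 → best response Thorough.
Mutual best responses: (Normal, None); (Deep, Thorough).

The pure Nash equilibria are (Normal, None) and (Deep, Thorough).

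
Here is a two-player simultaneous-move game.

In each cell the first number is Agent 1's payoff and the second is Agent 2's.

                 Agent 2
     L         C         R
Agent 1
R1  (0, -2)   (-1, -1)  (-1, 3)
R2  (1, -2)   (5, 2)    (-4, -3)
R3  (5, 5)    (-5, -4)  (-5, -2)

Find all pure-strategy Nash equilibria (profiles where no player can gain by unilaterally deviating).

(R1, R), (R2, C), (R3, L)

(R1, L): Agent 1 can switch to R2 (0 → 1). Not NE.
(R1, C): Agent 1 can switch to R2 (-1 → 5). Not NE.
(R1, R): Agent 1 gets -1, best alternative -4; Agent 2 gets 3, best alternative -1. No profitable deviation — NE.
(R2, L): Agent 1 can switch to R3 (1 → 5). Not NE.
(R2, C): Agent 1 gets 5, best alternative -1; Agent 2 gets 2, best alternative -2. No profitable deviation — NE.
(R2, R): Agent 1 can switch to R1 (-4 → -1). Not NE.
(R3, L): Agent 1 gets 5, best alternative 1; Agent 2 gets 5, best alternative -2. No profitable deviation — NE.
(R3, C): Agent 1 can switch to R1 (-5 → -1). Not NE.
(R3, R): Agent 1 can switch to R1 (-5 → -1). Not NE.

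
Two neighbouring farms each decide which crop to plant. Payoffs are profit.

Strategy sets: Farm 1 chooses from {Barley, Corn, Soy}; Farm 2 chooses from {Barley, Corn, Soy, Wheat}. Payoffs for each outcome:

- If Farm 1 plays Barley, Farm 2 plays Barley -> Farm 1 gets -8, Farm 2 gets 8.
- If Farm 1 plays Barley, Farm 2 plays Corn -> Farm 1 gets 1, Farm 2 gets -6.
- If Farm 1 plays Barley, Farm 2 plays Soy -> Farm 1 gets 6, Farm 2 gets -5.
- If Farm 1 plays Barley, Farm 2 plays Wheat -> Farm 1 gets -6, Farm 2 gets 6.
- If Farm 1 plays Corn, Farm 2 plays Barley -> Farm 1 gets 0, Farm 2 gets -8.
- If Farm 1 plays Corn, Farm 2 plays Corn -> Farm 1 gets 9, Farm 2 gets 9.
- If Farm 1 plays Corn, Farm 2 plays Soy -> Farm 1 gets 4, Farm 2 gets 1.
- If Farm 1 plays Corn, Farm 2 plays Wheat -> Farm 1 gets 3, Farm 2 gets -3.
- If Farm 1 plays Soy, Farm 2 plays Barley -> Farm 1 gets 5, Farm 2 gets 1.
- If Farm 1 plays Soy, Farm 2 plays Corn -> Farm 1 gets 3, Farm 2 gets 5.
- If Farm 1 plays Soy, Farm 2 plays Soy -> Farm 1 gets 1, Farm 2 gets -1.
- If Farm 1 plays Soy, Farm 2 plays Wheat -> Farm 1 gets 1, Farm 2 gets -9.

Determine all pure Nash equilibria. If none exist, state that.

The unique pure-strategy Nash equilibrium is (Corn, Corn).

For each player, find the best response to each opponent profile; mutual best responses are the pure NE.
Farm 1 against Barley: payoffs -8, 0, 5 → best response Soy.
Farm 1 against Corn: payoffs 1, 9, 3 → best response Corn.
Farm 1 against Soy: payoffs 6, 4, 1 → best response Barley.
Farm 1 against Wheat: payoffs -6, 3, 1 → best response Corn.
Farm 2 against Barley: payoffs 8, -6, -5, 6 → best response Barley.
Farm 2 against Corn: payoffs -8, 9, 1, -3 → best response Corn.
Farm 2 against Soy: payoffs 1, 5, -1, -9 → best response Corn.
Mutual best responses: (Corn, Corn).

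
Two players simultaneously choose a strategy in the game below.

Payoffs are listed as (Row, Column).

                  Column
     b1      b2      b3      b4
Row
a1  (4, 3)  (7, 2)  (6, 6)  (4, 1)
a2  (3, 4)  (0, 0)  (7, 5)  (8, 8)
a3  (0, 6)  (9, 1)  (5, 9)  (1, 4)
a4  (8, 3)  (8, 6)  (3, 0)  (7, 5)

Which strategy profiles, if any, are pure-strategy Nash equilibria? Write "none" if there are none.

(a2, b4)

Row against b1: payoffs 4, 3, 0, 8 → best response a4.
Row against b2: payoffs 7, 0, 9, 8 → best response a3.
Row against b3: payoffs 6, 7, 5, 3 → best response a2.
Row against b4: payoffs 4, 8, 1, 7 → best response a2.
Column against a1: payoffs 3, 2, 6, 1 → best response b3.
Column against a2: payoffs 4, 0, 5, 8 → best response b4.
Column against a3: payoffs 6, 1, 9, 4 → best response b3.
Column against a4: payoffs 3, 6, 0, 5 → best response b2.
Mutual best responses: (a2, b4).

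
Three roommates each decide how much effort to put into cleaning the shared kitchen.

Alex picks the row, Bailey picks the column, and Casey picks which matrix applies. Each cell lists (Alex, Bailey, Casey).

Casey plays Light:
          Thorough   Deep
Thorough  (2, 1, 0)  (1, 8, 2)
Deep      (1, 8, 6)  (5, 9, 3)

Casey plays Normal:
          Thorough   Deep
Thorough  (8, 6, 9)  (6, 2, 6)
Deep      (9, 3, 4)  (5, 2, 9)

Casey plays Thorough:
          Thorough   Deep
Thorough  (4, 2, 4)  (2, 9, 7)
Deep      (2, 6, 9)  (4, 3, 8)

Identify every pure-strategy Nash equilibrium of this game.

Check each profile: it is a Nash equilibrium iff no player can strictly gain by switching unilaterally.
(Thorough, Thorough, Light): Bailey can switch to Deep (1 → 8). Not NE.
(Thorough, Thorough, Normal): Alex can switch to Deep (8 → 9). Not NE.
(Thorough, Thorough, Thorough): Bailey can switch to Deep (2 → 9). Not NE.
(Thorough, Deep, Light): Alex can switch to Deep (1 → 5). Not NE.
(Thorough, Deep, Normal): Bailey can switch to Thorough (2 → 6). Not NE.
(Thorough, Deep, Thorough): Alex can switch to Deep (2 → 4). Not NE.
(Deep, Thorough, Light): Alex can switch to Thorough (1 → 2). Not NE.
(Deep, Thorough, Normal): Casey can switch to Light (4 → 6). Not NE.
(Deep, Thorough, Thorough): Alex can switch to Thorough (2 → 4). Not NE.
(Deep, Deep, Light): Casey can switch to Normal (3 → 9). Not NE.
(The remaining 2 profiles each have a profitable deviation by the same check.)

This game has no pure Nash equilibrium.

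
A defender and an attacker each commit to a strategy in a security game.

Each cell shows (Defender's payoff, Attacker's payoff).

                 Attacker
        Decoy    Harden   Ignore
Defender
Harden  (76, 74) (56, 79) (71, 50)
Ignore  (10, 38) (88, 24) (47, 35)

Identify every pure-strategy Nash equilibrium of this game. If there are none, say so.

Defender against Decoy: payoffs 76, 10 → best response Harden.
Defender against Harden: payoffs 56, 88 → best response Ignore.
Defender against Ignore: payoffs 71, 47 → best response Harden.
Attacker against Harden: payoffs 74, 79, 50 → best response Harden.
Attacker against Ignore: payoffs 38, 24, 35 → best response Decoy.
No profile is a mutual best response for all players.

No pure-strategy Nash equilibrium.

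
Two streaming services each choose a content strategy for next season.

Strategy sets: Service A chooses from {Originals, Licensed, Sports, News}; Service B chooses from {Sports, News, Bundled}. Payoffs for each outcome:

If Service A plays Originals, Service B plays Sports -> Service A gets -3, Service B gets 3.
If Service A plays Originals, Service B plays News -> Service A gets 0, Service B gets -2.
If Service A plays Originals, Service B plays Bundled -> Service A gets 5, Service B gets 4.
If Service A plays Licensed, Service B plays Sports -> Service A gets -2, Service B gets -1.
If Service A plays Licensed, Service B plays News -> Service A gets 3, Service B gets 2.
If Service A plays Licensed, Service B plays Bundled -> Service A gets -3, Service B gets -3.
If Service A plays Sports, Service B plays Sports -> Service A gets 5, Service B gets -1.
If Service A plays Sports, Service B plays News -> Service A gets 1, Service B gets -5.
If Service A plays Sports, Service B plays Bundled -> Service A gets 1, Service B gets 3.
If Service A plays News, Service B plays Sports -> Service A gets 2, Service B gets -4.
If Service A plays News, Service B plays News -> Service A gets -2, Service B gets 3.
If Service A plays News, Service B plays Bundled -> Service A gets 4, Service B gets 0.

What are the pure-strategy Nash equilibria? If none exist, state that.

(Originals, Bundled) and (Licensed, News)

Mark each player's best response to every combination of opponents' strategies; a profile where every player is best-responding is a pure Nash equilibrium.
Service A against Sports: payoffs -3, -2, 5, 2 → best response Sports.
Service A against News: payoffs 0, 3, 1, -2 → best response Licensed.
Service A against Bundled: payoffs 5, -3, 1, 4 → best response Originals.
Service B against Originals: payoffs 3, -2, 4 → best response Bundled.
Service B against Licensed: payoffs -1, 2, -3 → best response News.
Service B against Sports: payoffs -1, -5, 3 → best response Bundled.
Service B against News: payoffs -4, 3, 0 → best response News.
Mutual best responses: (Originals, Bundled); (Licensed, News).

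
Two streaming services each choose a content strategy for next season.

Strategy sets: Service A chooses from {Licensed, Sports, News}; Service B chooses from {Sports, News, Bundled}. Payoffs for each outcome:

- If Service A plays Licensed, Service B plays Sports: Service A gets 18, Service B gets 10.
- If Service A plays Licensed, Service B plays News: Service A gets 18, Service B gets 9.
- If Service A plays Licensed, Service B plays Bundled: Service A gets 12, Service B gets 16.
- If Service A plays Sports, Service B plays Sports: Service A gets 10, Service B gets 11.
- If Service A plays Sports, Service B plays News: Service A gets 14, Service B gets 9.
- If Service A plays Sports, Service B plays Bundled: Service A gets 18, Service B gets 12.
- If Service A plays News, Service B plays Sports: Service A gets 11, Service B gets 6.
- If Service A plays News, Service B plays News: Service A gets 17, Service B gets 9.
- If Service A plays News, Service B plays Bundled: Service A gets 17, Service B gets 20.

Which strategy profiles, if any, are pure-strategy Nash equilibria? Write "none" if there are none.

For each strategy profile, look for a profitable unilateral deviation.
(Licensed, Sports): Service B can switch to Bundled (10 → 16). Not NE.
(Licensed, News): Service B can switch to Sports (9 → 10). Not NE.
(Licensed, Bundled): Service A can switch to Sports (12 → 18). Not NE.
(Sports, Sports): Service A can switch to Licensed (10 → 18). Not NE.
(Sports, News): Service A can switch to Licensed (14 → 18). Not NE.
(Sports, Bundled): Service A gets 18, best alternative 17; Service B gets 12, best alternative 11. No profitable deviation — NE.
(News, Sports): Service A can switch to Licensed (11 → 18). Not NE.
(The remaining 2 profiles each have a profitable deviation by the same check.)

The unique pure-strategy Nash equilibrium is (Sports, Bundled).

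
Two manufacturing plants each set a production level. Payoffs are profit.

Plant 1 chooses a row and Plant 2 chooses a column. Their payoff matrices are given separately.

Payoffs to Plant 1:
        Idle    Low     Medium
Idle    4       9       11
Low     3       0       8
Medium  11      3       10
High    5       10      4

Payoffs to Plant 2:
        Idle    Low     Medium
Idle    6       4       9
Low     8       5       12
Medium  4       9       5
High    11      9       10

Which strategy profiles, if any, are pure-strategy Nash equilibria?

Plant 1 against Idle: payoffs 4, 3, 11, 5 → best response Medium.
Plant 1 against Low: payoffs 9, 0, 3, 10 → best response High.
Plant 1 against Medium: payoffs 11, 8, 10, 4 → best response Idle.
Plant 2 against Idle: payoffs 6, 4, 9 → best response Medium.
Plant 2 against Low: payoffs 8, 5, 12 → best response Medium.
Plant 2 against Medium: payoffs 4, 9, 5 → best response Low.
Plant 2 against High: payoffs 11, 9, 10 → best response Idle.
Mutual best responses: (Idle, Medium).

(Idle, Medium)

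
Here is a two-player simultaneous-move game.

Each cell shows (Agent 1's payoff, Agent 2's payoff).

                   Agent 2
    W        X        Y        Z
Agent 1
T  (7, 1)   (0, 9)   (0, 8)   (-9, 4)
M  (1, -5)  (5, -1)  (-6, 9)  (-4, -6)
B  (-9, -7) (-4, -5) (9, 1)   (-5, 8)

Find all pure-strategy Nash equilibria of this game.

Mark each player's best response to every combination of opponents' strategies; a profile where every player is best-responding is a pure Nash equilibrium.
Agent 1 against W: payoffs 7, 1, -9 → best response T.
Agent 1 against X: payoffs 0, 5, -4 → best response M.
Agent 1 against Y: payoffs 0, -6, 9 → best response B.
Agent 1 against Z: payoffs -9, -4, -5 → best response M.
Agent 2 against T: payoffs 1, 9, 8, 4 → best response X.
Agent 2 against M: payoffs -5, -1, 9, -6 → best response Y.
Agent 2 against B: payoffs -7, -5, 1, 8 → best response Z.
No profile is a mutual best response for all players.

No pure-strategy Nash equilibrium.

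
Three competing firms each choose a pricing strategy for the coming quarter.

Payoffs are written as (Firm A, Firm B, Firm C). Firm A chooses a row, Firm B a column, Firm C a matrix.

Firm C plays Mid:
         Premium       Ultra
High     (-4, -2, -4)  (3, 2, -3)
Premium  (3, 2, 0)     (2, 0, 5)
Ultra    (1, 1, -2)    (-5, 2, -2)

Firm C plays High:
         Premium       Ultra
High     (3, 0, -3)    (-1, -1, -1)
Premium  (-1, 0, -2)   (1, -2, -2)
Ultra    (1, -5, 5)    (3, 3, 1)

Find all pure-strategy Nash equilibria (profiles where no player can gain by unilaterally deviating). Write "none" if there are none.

For each player, find the best response to each opponent profile; mutual best responses are the pure NE.
Firm A against (Premium, Mid): payoffs -4, 3, 1 → best response Premium.
Firm A against (Premium, High): payoffs 3, -1, 1 → best response High.
Firm A against (Ultra, Mid): payoffs 3, 2, -5 → best response High.
Firm A against (Ultra, High): payoffs -1, 1, 3 → best response Ultra.
Firm B against (High, Mid): payoffs -2, 2 → best response Ultra.
Firm B against (High, High): payoffs 0, -1 → best response Premium.
Firm B against (Premium, Mid): payoffs 2, 0 → best response Premium.
Firm B against (Premium, High): payoffs 0, -2 → best response Premium.
Firm B against (Ultra, Mid): payoffs 1, 2 → best response Ultra.
Firm B against (Ultra, High): payoffs -5, 3 → best response Ultra.
Firm C against (High, Premium): payoffs -4, -3 → best response High.
Firm C against (High, Ultra): payoffs -3, -1 → best response High.
Firm C against (Premium, Premium): payoffs 0, -2 → best response Mid.
Firm C against (Premium, Ultra): payoffs 5, -2 → best response Mid.
Firm C against (Ultra, Premium): payoffs -2, 5 → best response High.
Firm C against (Ultra, Ultra): payoffs -2, 1 → best response High.
Mutual best responses: (High, Premium, High); (Premium, Premium, Mid); (Ultra, Ultra, High).

Pure-strategy Nash equilibria: (High, Premium, High) and (Premium, Premium, Mid) and (Ultra, Ultra, High)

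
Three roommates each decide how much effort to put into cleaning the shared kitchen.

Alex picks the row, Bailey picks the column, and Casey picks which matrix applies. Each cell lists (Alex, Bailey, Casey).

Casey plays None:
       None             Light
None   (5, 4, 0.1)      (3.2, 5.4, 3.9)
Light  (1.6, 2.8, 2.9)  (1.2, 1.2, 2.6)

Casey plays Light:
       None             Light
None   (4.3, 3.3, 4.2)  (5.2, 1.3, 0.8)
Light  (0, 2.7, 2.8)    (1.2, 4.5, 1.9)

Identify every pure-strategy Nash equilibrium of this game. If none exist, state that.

Check each profile: it is a Nash equilibrium iff no player can strictly gain by switching unilaterally.
(None, None, None): Bailey can switch to Light (4 → 5.4). Not NE.
(None, None, Light): Alex gets 4.3, best alternative 0; Bailey gets 3.3, best alternative 1.3; Casey gets 4.2, best alternative 0.1. No profitable deviation — NE.
(None, Light, None): Alex gets 3.2, best alternative 1.2; Bailey gets 5.4, best alternative 4; Casey gets 3.9, best alternative 0.8. No profitable deviation — NE.
(None, Light, Light): Bailey can switch to None (1.3 → 3.3). Not NE.
(Light, None, None): Alex can switch to None (1.6 → 5). Not NE.
(Light, None, Light): Alex can switch to None (0 → 4.3). Not NE.
(Light, Light, None): Alex can switch to None (1.2 → 3.2). Not NE.
(Light, Light, Light): Alex can switch to None (1.2 → 5.2). Not NE.

Pure-strategy Nash equilibria: (None, None, Light), (None, Light, None)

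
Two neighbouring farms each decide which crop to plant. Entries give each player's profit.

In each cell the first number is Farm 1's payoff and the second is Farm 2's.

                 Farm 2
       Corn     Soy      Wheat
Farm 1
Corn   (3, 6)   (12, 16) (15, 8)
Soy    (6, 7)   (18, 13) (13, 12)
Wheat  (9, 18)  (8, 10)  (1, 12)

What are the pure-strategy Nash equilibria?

(Soy, Soy), (Wheat, Corn)

(Corn, Corn): Farm 1 can switch to Soy (3 → 6). Not NE.
(Corn, Soy): Farm 1 can switch to Soy (12 → 18). Not NE.
(Corn, Wheat): Farm 2 can switch to Soy (8 → 16). Not NE.
(Soy, Corn): Farm 1 can switch to Wheat (6 → 9). Not NE.
(Soy, Soy): Farm 1 gets 18, best alternative 12; Farm 2 gets 13, best alternative 12. No profitable deviation — NE.
(Soy, Wheat): Farm 1 can switch to Corn (13 → 15). Not NE.
(Wheat, Corn): Farm 1 gets 9, best alternative 6; Farm 2 gets 18, best alternative 12. No profitable deviation — NE.
(Wheat, Soy): Farm 1 can switch to Corn (8 → 12). Not NE.
(The remaining 1 profile has a profitable deviation by the same check.)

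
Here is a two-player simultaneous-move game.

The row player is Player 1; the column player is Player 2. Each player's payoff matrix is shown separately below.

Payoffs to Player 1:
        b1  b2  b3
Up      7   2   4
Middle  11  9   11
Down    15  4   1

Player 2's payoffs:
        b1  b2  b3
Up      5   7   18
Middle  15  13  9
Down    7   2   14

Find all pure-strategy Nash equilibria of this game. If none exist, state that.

There is no pure-strategy Nash equilibrium.

(Up, b1): Player 1 can switch to Middle (7 → 11). Not NE.
(Up, b2): Player 1 can switch to Middle (2 → 9). Not NE.
(Up, b3): Player 1 can switch to Middle (4 → 11). Not NE.
(Middle, b1): Player 1 can switch to Down (11 → 15). Not NE.
(Middle, b2): Player 2 can switch to b1 (13 → 15). Not NE.
(Middle, b3): Player 2 can switch to b1 (9 → 15). Not NE.
(Down, b1): Player 2 can switch to b3 (7 → 14). Not NE.
(Down, b2): Player 1 can switch to Middle (4 → 9). Not NE.
(Down, b3): Player 1 can switch to Up (1 → 4). Not NE.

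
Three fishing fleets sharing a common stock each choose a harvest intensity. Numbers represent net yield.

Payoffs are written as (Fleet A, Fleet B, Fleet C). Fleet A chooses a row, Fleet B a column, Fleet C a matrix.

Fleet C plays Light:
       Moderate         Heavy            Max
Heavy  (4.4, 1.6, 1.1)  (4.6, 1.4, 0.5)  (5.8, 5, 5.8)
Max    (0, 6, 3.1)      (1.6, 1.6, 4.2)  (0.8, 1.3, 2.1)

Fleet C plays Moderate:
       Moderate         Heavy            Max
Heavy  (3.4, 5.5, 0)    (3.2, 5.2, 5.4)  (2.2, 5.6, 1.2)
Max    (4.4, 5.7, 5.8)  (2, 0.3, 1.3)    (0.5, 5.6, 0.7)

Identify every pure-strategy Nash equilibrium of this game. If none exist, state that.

Pure-strategy Nash equilibria: (Heavy, Max, Light); (Max, Moderate, Moderate)

(Heavy, Moderate, Light): Fleet B can switch to Max (1.6 → 5). Not NE.
(Heavy, Moderate, Moderate): Fleet A can switch to Max (3.4 → 4.4). Not NE.
(Heavy, Heavy, Light): Fleet B can switch to Moderate (1.4 → 1.6). Not NE.
(Heavy, Heavy, Moderate): Fleet B can switch to Moderate (5.2 → 5.5). Not NE.
(Heavy, Max, Light): Fleet A gets 5.8, best alternative 0.8; Fleet B gets 5, best alternative 1.6; Fleet C gets 5.8, best alternative 1.2. No profitable deviation — NE.
(Heavy, Max, Moderate): Fleet C can switch to Light (1.2 → 5.8). Not NE.
(Max, Moderate, Light): Fleet A can switch to Heavy (0 → 4.4). Not NE.
(Max, Moderate, Moderate): Fleet A gets 4.4, best alternative 3.4; Fleet B gets 5.7, best alternative 5.6; Fleet C gets 5.8, best alternative 3.1. No profitable deviation — NE.
(The remaining 4 profiles each have a profitable deviation by the same check.)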